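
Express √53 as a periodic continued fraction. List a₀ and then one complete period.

a₀ = ⌊√53⌋ = 7.
With m₀=0, d₀=1 and mₖ₊₁ = dₖaₖ − mₖ, dₖ₊₁ = (n − mₖ₊₁²)/dₖ, aₖ₊₁ = ⌊(a₀+mₖ₊₁)/dₖ₊₁⌋:
  k=1: m=7, d=4, a=3
  k=2: m=5, d=7, a=1
  k=3: m=2, d=7, a=1
  k=4: m=5, d=4, a=3
  k=5: m=7, d=1, a=14
d=1 and a=2a₀=14 at k=5, so the next step gives (m, d) = (7, 4) again — its k=1 value — and the period has length 5.

[7; 3, 1, 1, 3, 14]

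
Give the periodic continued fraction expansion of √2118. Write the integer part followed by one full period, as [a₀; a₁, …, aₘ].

[46; 46, 92]

a₀ = ⌊√2118⌋ = 46.
With m₀=0, d₀=1 and mₖ₊₁ = dₖaₖ − mₖ, dₖ₊₁ = (n − mₖ₊₁²)/dₖ, aₖ₊₁ = ⌊(a₀+mₖ₊₁)/dₖ₊₁⌋:
  k=1: m=46, d=2, a=46
  k=2: m=46, d=1, a=92
d=1 and a=2a₀=92 at k=2, so the next step gives (m, d) = (46, 2) again — its k=1 value — and the period has length 2.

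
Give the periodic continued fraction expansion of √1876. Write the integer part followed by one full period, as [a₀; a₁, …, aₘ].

a₀ = ⌊√1876⌋ = 43.
With m₀=0, d₀=1 and mₖ₊₁ = dₖaₖ − mₖ, dₖ₊₁ = (n − mₖ₊₁²)/dₖ, aₖ₊₁ = ⌊(a₀+mₖ₊₁)/dₖ₊₁⌋:
  k=1: m=43, d=27, a=3
  k=2: m=38, d=16, a=5
  k=3: m=42, d=7, a=12
  k=4: m=42, d=16, a=5
  k=5: m=38, d=27, a=3
  k=6: m=43, d=1, a=86
d=1 and a=2a₀=86 at k=6, so the next step gives (m, d) = (43, 27) again — its k=1 value — and the period has length 6.

[43; 3, 5, 12, 5, 3, 86]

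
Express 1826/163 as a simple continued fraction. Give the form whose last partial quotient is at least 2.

[11; 4, 1, 15, 2]

1826 = 11·163 + 33
163 = 4·33 + 31
33 = 1·31 + 2
31 = 15·2 + 1
2 = 2·1 + 0  (stop)
So 1826/163 = [11; 4, 1, 15, 2].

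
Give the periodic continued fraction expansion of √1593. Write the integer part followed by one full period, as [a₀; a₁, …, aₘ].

a₀ = ⌊√1593⌋ = 39.

[39; 1, 10, 2, 2, 2, 10, 1, 78]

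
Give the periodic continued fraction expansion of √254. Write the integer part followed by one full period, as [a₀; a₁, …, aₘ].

[15; 1, 14, 1, 30]

a₀ = ⌊√254⌋ = 15.
With m₀=0, d₀=1 and mₖ₊₁ = dₖaₖ − mₖ, dₖ₊₁ = (n − mₖ₊₁²)/dₖ, aₖ₊₁ = ⌊(a₀+mₖ₊₁)/dₖ₊₁⌋:
  k=1: m=15, d=29, a=1
  k=2: m=14, d=2, a=14
  k=3: m=14, d=29, a=1
  k=4: m=15, d=1, a=30
d=1 and a=2a₀=30 at k=4, so the next step gives (m, d) = (15, 29) again — its k=1 value — and the period has length 4.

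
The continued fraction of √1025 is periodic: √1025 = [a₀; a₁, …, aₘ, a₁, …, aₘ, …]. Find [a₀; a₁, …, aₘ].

a₀ = ⌊√1025⌋ = 32.
With m₀=0, d₀=1 and mₖ₊₁ = dₖaₖ − mₖ, dₖ₊₁ = (n − mₖ₊₁²)/dₖ, aₖ₊₁ = ⌊(a₀+mₖ₊₁)/dₖ₊₁⌋:
  k=1: m=32, d=1, a=64
d=1 and a=2a₀=64 at k=1, so the next step gives (m, d) = (32, 1) again — its k=1 value — and the period has length 1.

[32; 64]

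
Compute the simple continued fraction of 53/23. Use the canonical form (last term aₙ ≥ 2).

53 = 2*23 + 7
23 = 3*7 + 2
7 = 3*2 + 1
2 = 2*1 + 0  (stop)
So 53/23 = [2; 3, 3, 2].

[2; 3, 3, 2]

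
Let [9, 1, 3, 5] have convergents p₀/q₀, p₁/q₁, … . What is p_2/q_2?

Using pₖ = aₖpₖ₋₁ + pₖ₋₂, qₖ = aₖqₖ₋₁ + qₖ₋₂ (with p₋₁=1, p₋₂=0, q₋₁=0, q₋₂=1):
  k=0: a=9, p=9, q=1
  k=1: a=1, p=10, q=1
  k=2: a=3, p=39, q=4

39/4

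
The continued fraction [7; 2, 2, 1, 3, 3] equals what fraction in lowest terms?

Fold from the inside: start with 3/1.
  3 + 1/3 = 10/3
  1 + 3/10 = 13/10
  2 + 10/13 = 36/13
  2 + 13/36 = 85/36
  7 + 36/85 = 631/85

631/85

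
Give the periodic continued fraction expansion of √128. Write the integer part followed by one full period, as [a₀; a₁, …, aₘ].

[11; 3, 5, 3, 22]

a₀ = ⌊√128⌋ = 11.
With m₀=0, d₀=1 and mₖ₊₁ = dₖaₖ − mₖ, dₖ₊₁ = (n − mₖ₊₁²)/dₖ, aₖ₊₁ = ⌊(a₀+mₖ₊₁)/dₖ₊₁⌋:
  k=1: m=11, d=7, a=3
  k=2: m=10, d=4, a=5
  k=3: m=10, d=7, a=3
  k=4: m=11, d=1, a=22
d=1 and a=2a₀=22 at k=4, so the next step gives (m, d) = (11, 7) again — its k=1 value — and the period has length 4.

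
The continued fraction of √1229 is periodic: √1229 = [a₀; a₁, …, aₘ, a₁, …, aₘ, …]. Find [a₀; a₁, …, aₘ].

a₀ = ⌊√1229⌋ = 35.
With m₀=0, d₀=1 and mₖ₊₁ = dₖaₖ − mₖ, dₖ₊₁ = (n − mₖ₊₁²)/dₖ, aₖ₊₁ = ⌊(a₀+mₖ₊₁)/dₖ₊₁⌋:
  k=1: m=35, d=4, a=17
  k=2: m=33, d=35, a=1
  k=3: m=2, d=35, a=1
  k=4: m=33, d=4, a=17
  k=5: m=35, d=1, a=70
d=1 and a=2a₀=70 at k=5, so the next step gives (m, d) = (35, 4) again — its k=1 value — and the period has length 5.

[35; 17, 1, 1, 17, 70]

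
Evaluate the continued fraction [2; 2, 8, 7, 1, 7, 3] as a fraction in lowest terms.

Using pₖ = aₖpₖ₋₁ + pₖ₋₂ and qₖ = aₖqₖ₋₁ + qₖ₋₂:
  k=0: a=2, p=2, q=1
  k=1: a=2, p=5, q=2
  k=2: a=8, p=42, q=17
  k=3: a=7, p=299, q=121
  k=4: a=1, p=341, q=138
  k=5: a=7, p=2686, q=1087
  k=6: a=3, p=8399, q=3399

8399/3399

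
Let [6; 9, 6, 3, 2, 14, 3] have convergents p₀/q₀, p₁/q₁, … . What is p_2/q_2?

Using pₖ = aₖpₖ₋₁ + pₖ₋₂, qₖ = aₖqₖ₋₁ + qₖ₋₂ (with p₋₁=1, p₋₂=0, q₋₁=0, q₋₂=1):
  k=0: a=6, p=6, q=1
  k=1: a=9, p=55, q=9
  k=2: a=6, p=336, q=55

336/55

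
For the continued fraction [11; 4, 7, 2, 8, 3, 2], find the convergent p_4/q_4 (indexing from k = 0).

5902/525

Using pₖ = aₖpₖ₋₁ + pₖ₋₂, qₖ = aₖqₖ₋₁ + qₖ₋₂ (with p₋₁=1, p₋₂=0, q₋₁=0, q₋₂=1):
  k=0: a=11, p=11, q=1
  k=1: a=4, p=45, q=4
  k=2: a=7, p=326, q=29
  k=3: a=2, p=697, q=62
  k=4: a=8, p=5902, q=525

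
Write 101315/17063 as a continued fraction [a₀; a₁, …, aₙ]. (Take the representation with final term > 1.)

101315 = 5*17063 + 16000
17063 = 1*16000 + 1063
16000 = 15*1063 + 55
1063 = 19*55 + 18
55 = 3*18 + 1
18 = 18*1 + 0  (stop)
So 101315/17063 = [5; 1, 15, 19, 3, 18].

[5; 1, 15, 19, 3, 18]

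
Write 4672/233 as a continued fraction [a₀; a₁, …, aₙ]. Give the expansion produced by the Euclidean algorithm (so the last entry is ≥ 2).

[20; 19, 2, 2, 2]

4672 = 20×233 + 12
233 = 19×12 + 5
12 = 2×5 + 2
5 = 2×2 + 1
2 = 2×1 + 0  (stop)
So 4672/233 = [20; 19, 2, 2, 2].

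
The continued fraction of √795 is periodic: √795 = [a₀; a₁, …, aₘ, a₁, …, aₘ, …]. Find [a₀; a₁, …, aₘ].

[28; 5, 9, 5, 56]

a₀ = ⌊√795⌋ = 28.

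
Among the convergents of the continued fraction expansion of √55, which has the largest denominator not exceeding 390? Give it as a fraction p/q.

2655/358

√55 = [7; 2, 2, 2, 14, …] (period length 4).
Convergents:
  p_0/q_0 = 7/1
  p_1/q_1 = 15/2
  p_2/q_2 = 37/5
  p_3/q_3 = 89/12
  p_4/q_4 = 1283/173
  p_5/q_5 = 2655/358
  p_6/q_6 = 6593/889
q_5 = 358 ≤ 390 < 889 = q_6, so the answer is 2655/358.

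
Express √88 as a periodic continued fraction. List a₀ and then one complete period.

a₀ = ⌊√88⌋ = 9.

[9; 2, 1, 1, 1, 2, 18]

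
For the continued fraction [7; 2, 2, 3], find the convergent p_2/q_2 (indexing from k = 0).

37/5

Using pₖ = aₖpₖ₋₁ + pₖ₋₂, qₖ = aₖqₖ₋₁ + qₖ₋₂ (with p₋₁=1, p₋₂=0, q₋₁=0, q₋₂=1):
  k=0: a=7, p=7, q=1
  k=1: a=2, p=15, q=2
  k=2: a=2, p=37, q=5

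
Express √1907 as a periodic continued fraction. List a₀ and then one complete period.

[43; 1, 2, 43, 2, 1, 86]

a₀ = ⌊√1907⌋ = 43.
With m₀=0, d₀=1 and mₖ₊₁ = dₖaₖ − mₖ, dₖ₊₁ = (n − mₖ₊₁²)/dₖ, aₖ₊₁ = ⌊(a₀+mₖ₊₁)/dₖ₊₁⌋:
  k=1: m=43, d=58, a=1
  k=2: m=15, d=29, a=2
  k=3: m=43, d=2, a=43
  k=4: m=43, d=29, a=2
  k=5: m=15, d=58, a=1
  k=6: m=43, d=1, a=86
d=1 and a=2a₀=86 at k=6, so the next step gives (m, d) = (43, 58) again — its k=1 value — and the period has length 6.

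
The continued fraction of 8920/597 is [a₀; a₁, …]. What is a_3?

8920 = 14·597 + 562   →  a_0 = 14
597 = 1·562 + 35   →  a_1 = 1
562 = 16·35 + 2   →  a_2 = 16
35 = 17·2 + 1   →  a_3 = 17

17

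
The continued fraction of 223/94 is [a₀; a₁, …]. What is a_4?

5

223 = 2·94 + 35   →  a_0 = 2
94 = 2·35 + 24   →  a_1 = 2
35 = 1·24 + 11   →  a_2 = 1
24 = 2·11 + 2   →  a_3 = 2
11 = 5·2 + 1   →  a_4 = 5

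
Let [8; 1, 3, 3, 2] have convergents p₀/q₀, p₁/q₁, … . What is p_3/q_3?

114/13

Using pₖ = aₖpₖ₋₁ + pₖ₋₂, qₖ = aₖqₖ₋₁ + qₖ₋₂ (with p₋₁=1, p₋₂=0, q₋₁=0, q₋₂=1):
  k=0: a=8, p=8, q=1
  k=1: a=1, p=9, q=1
  k=2: a=3, p=35, q=4
  k=3: a=3, p=114, q=13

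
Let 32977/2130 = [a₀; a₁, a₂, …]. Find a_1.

32977 = 15·2130 + 1027   →  a_0 = 15
2130 = 2·1027 + 76   →  a_1 = 2

2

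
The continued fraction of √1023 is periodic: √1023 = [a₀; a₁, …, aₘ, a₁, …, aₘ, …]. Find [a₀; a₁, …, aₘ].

[31; 1, 62]

a₀ = ⌊√1023⌋ = 31.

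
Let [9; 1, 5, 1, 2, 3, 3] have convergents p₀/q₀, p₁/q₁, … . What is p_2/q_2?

59/6

Using pₖ = aₖpₖ₋₁ + pₖ₋₂, qₖ = aₖqₖ₋₁ + qₖ₋₂ (with p₋₁=1, p₋₂=0, q₋₁=0, q₋₂=1):
  k=0: a=9, p=9, q=1
  k=1: a=1, p=10, q=1
  k=2: a=5, p=59, q=6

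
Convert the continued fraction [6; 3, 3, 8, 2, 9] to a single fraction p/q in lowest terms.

10504/1667

Fold from the inside: start with 9/1.
  2 + 1/9 = 19/9
  8 + 9/19 = 161/19
  3 + 19/161 = 502/161
  3 + 161/502 = 1667/502
  6 + 502/1667 = 10504/1667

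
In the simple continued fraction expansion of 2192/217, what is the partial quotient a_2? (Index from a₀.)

2192 = 10·217 + 22   →  a_0 = 10
217 = 9·22 + 19   →  a_1 = 9
22 = 1·19 + 3   →  a_2 = 1

1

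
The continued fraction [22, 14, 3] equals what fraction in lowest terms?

Using pₖ = aₖpₖ₋₁ + pₖ₋₂ and qₖ = aₖqₖ₋₁ + qₖ₋₂:
  k=0: a=22, p=22, q=1
  k=1: a=14, p=309, q=14
  k=2: a=3, p=949, q=43

949/43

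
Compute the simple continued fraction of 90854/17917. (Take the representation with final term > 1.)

90854 = 5×17917 + 1269
17917 = 14×1269 + 151
1269 = 8×151 + 61
151 = 2×61 + 29
61 = 2×29 + 3
29 = 9×3 + 2
3 = 1×2 + 1
2 = 2×1 + 0  (stop)
So 90854/17917 = [5; 14, 8, 2, 2, 9, 1, 2].

[5; 14, 8, 2, 2, 9, 1, 2]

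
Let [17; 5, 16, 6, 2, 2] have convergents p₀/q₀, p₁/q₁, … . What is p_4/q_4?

18281/1063

Using pₖ = aₖpₖ₋₁ + pₖ₋₂, qₖ = aₖqₖ₋₁ + qₖ₋₂ (with p₋₁=1, p₋₂=0, q₋₁=0, q₋₂=1):
  k=0: a=17, p=17, q=1
  k=1: a=5, p=86, q=5
  k=2: a=16, p=1393, q=81
  k=3: a=6, p=8444, q=491
  k=4: a=2, p=18281, q=1063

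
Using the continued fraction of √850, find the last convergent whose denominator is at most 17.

√850 = [29; 6, 2, 6, 58, …] (period length 4).
Convergents:
  p_0/q_0 = 29/1
  p_1/q_1 = 175/6
  p_2/q_2 = 379/13
  p_3/q_3 = 2449/84
q_2 = 13 ≤ 17 < 84 = q_3, so the answer is 379/13.

379/13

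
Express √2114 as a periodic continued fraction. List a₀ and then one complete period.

[45; 1, 44, 1, 90]

a₀ = ⌊√2114⌋ = 45.
With m₀=0, d₀=1 and mₖ₊₁ = dₖaₖ − mₖ, dₖ₊₁ = (n − mₖ₊₁²)/dₖ, aₖ₊₁ = ⌊(a₀+mₖ₊₁)/dₖ₊₁⌋:
  k=1: m=45, d=89, a=1
  k=2: m=44, d=2, a=44
  k=3: m=44, d=89, a=1
  k=4: m=45, d=1, a=90
d=1 and a=2a₀=90 at k=4, so the next step gives (m, d) = (45, 89) again — its k=1 value — and the period has length 4.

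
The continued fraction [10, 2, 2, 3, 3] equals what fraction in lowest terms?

583/56

Using pₖ = aₖpₖ₋₁ + pₖ₋₂ and qₖ = aₖqₖ₋₁ + qₖ₋₂:
  k=0: a=10, p=10, q=1
  k=1: a=2, p=21, q=2
  k=2: a=2, p=52, q=5
  k=3: a=3, p=177, q=17
  k=4: a=3, p=583, q=56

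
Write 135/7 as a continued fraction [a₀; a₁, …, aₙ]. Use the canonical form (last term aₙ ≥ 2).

[19; 3, 2]

135 = 19*7 + 2
7 = 3*2 + 1
2 = 2*1 + 0  (stop)
So 135/7 = [19; 3, 2].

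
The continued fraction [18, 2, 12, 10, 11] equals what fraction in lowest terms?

Using pₖ = aₖpₖ₋₁ + pₖ₋₂ and qₖ = aₖqₖ₋₁ + qₖ₋₂:
  k=0: a=18, p=18, q=1
  k=1: a=2, p=37, q=2
  k=2: a=12, p=462, q=25
  k=3: a=10, p=4657, q=252
  k=4: a=11, p=51689, q=2797

51689/2797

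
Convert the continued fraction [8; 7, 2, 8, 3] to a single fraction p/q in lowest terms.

3221/396

Using pₖ = aₖpₖ₋₁ + pₖ₋₂ and qₖ = aₖqₖ₋₁ + qₖ₋₂:
  k=0: a=8, p=8, q=1
  k=1: a=7, p=57, q=7
  k=2: a=2, p=122, q=15
  k=3: a=8, p=1033, q=127
  k=4: a=3, p=3221, q=396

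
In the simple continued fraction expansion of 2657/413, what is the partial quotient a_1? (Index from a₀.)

2657 = 6·413 + 179   →  a_0 = 6
413 = 2·179 + 55   →  a_1 = 2

2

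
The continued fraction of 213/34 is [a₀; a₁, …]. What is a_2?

1

213 = 6·34 + 9   →  a_0 = 6
34 = 3·9 + 7   →  a_1 = 3
9 = 1·7 + 2   →  a_2 = 1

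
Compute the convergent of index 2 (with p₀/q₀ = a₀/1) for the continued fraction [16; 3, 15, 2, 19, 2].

751/46

Using pₖ = aₖpₖ₋₁ + pₖ₋₂, qₖ = aₖqₖ₋₁ + qₖ₋₂ (with p₋₁=1, p₋₂=0, q₋₁=0, q₋₂=1):
  k=0: a=16, p=16, q=1
  k=1: a=3, p=49, q=3
  k=2: a=15, p=751, q=46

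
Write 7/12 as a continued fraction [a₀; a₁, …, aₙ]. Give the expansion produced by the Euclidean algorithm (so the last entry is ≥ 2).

[0; 1, 1, 2, 2]

7 = 0×12 + 7
12 = 1×7 + 5
7 = 1×5 + 2
5 = 2×2 + 1
2 = 2×1 + 0  (stop)
So 7/12 = [0; 1, 1, 2, 2].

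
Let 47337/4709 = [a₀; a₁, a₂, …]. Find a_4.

47337 = 10·4709 + 247   →  a_0 = 10
4709 = 19·247 + 16   →  a_1 = 19
247 = 15·16 + 7   →  a_2 = 15
16 = 2·7 + 2   →  a_3 = 2
7 = 3·2 + 1   →  a_4 = 3

3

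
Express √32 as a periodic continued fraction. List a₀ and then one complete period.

[5; 1, 1, 1, 10]

a₀ = ⌊√32⌋ = 5.
With m₀=0, d₀=1 and mₖ₊₁ = dₖaₖ − mₖ, dₖ₊₁ = (n − mₖ₊₁²)/dₖ, aₖ₊₁ = ⌊(a₀+mₖ₊₁)/dₖ₊₁⌋:
  k=1: m=5, d=7, a=1
  k=2: m=2, d=4, a=1
  k=3: m=2, d=7, a=1
  k=4: m=5, d=1, a=10
d=1 and a=2a₀=10 at k=4, so the next step gives (m, d) = (5, 7) again — its k=1 value — and the period has length 4.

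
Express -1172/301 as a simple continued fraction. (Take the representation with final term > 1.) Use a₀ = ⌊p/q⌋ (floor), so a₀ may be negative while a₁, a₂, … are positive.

-1172 = -4×301 + 32
301 = 9×32 + 13
32 = 2×13 + 6
13 = 2×6 + 1
6 = 6×1 + 0  (stop)
So -1172/301 = [-4; 9, 2, 2, 6].

[-4; 9, 2, 2, 6]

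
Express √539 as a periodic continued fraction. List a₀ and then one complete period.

[23; 4, 1, 1, 1, 1, 1, 4, 46]

a₀ = ⌊√539⌋ = 23.
With m₀=0, d₀=1 and mₖ₊₁ = dₖaₖ − mₖ, dₖ₊₁ = (n − mₖ₊₁²)/dₖ, aₖ₊₁ = ⌊(a₀+mₖ₊₁)/dₖ₊₁⌋:
  k=1: m=23, d=10, a=4
  k=2: m=17, d=25, a=1
  k=3: m=8, d=19, a=1
  k=4: m=11, d=22, a=1
  k=5: m=11, d=19, a=1
  k=6: m=8, d=25, a=1
  k=7: m=17, d=10, a=4
  k=8: m=23, d=1, a=46
d=1 and a=2a₀=46 at k=8, so the next step gives (m, d) = (23, 10) again — its k=1 value — and the period has length 8.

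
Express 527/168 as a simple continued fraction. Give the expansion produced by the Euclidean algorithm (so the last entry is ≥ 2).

[3; 7, 3, 3, 2]

527 = 3·168 + 23
168 = 7·23 + 7
23 = 3·7 + 2
7 = 3·2 + 1
2 = 2·1 + 0  (stop)
So 527/168 = [3; 7, 3, 3, 2].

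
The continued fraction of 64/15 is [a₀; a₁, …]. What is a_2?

1

64 = 4·15 + 4   →  a_0 = 4
15 = 3·4 + 3   →  a_1 = 3
4 = 1·3 + 1   →  a_2 = 1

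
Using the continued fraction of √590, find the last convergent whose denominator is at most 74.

1676/69

√590 = [24; 3, 2, 4, 2, 3, 48, …] (period length 6).
Convergents:
  p_0/q_0 = 24/1
  p_1/q_1 = 73/3
  p_2/q_2 = 170/7
  p_3/q_3 = 753/31
  p_4/q_4 = 1676/69
  p_5/q_5 = 5781/238
q_4 = 69 ≤ 74 < 238 = q_5, so the answer is 1676/69.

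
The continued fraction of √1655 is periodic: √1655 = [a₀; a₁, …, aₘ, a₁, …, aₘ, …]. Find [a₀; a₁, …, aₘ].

[40; 1, 2, 7, 16, 7, 2, 1, 80]

a₀ = ⌊√1655⌋ = 40.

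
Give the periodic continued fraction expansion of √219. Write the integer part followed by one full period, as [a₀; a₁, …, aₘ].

[14; 1, 3, 1, 28]

a₀ = ⌊√219⌋ = 14.
With m₀=0, d₀=1 and mₖ₊₁ = dₖaₖ − mₖ, dₖ₊₁ = (n − mₖ₊₁²)/dₖ, aₖ₊₁ = ⌊(a₀+mₖ₊₁)/dₖ₊₁⌋:
  k=1: m=14, d=23, a=1
  k=2: m=9, d=6, a=3
  k=3: m=9, d=23, a=1
  k=4: m=14, d=1, a=28
d=1 and a=2a₀=28 at k=4, so the next step gives (m, d) = (14, 23) again — its k=1 value — and the period has length 4.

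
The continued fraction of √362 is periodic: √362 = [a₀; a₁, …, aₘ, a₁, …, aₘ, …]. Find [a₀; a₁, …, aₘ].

a₀ = ⌊√362⌋ = 19.
With m₀=0, d₀=1 and mₖ₊₁ = dₖaₖ − mₖ, dₖ₊₁ = (n − mₖ₊₁²)/dₖ, aₖ₊₁ = ⌊(a₀+mₖ₊₁)/dₖ₊₁⌋:
  k=1: m=19, d=1, a=38
d=1 and a=2a₀=38 at k=1, so the next step gives (m, d) = (19, 1) again — its k=1 value — and the period has length 1.

[19; 38]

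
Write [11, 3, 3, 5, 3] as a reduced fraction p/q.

Fold from the inside: start with 3/1.
  5 + 1/3 = 16/3
  3 + 3/16 = 51/16
  3 + 16/51 = 169/51
  11 + 51/169 = 1910/169

1910/169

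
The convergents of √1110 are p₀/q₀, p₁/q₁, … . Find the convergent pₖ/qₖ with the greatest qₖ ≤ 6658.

√1110 = [33; 3, 6, 3, 66, …] (period length 4).
Convergents:
  p_0/q_0 = 33/1
  p_1/q_1 = 100/3
  p_2/q_2 = 633/19
  p_3/q_3 = 1999/60
  p_4/q_4 = 132567/3979
  p_5/q_5 = 399700/11997
q_4 = 3979 ≤ 6658 < 11997 = q_5, so the answer is 132567/3979.

132567/3979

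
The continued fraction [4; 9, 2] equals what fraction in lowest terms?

Fold from the inside: start with 2/1.
  9 + 1/2 = 19/2
  4 + 2/19 = 78/19

78/19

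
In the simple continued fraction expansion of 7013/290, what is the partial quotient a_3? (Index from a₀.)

8

7013 = 24·290 + 53   →  a_0 = 24
290 = 5·53 + 25   →  a_1 = 5
53 = 2·25 + 3   →  a_2 = 2
25 = 8·3 + 1   →  a_3 = 8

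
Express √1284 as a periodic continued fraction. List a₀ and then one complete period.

a₀ = ⌊√1284⌋ = 35.
With m₀=0, d₀=1 and mₖ₊₁ = dₖaₖ − mₖ, dₖ₊₁ = (n − mₖ₊₁²)/dₖ, aₖ₊₁ = ⌊(a₀+mₖ₊₁)/dₖ₊₁⌋:
  k=1: m=35, d=59, a=1
  k=2: m=24, d=12, a=4
  k=3: m=24, d=59, a=1
  k=4: m=35, d=1, a=70
d=1 and a=2a₀=70 at k=4, so the next step gives (m, d) = (35, 59) again — its k=1 value — and the period has length 4.

[35; 1, 4, 1, 70]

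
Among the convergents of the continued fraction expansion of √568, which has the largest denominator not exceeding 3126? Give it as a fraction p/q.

40897/1716

√568 = [23; 1, 4, 1, 46, …] (period length 4).
Convergents:
  p_0/q_0 = 23/1
  p_1/q_1 = 24/1
  p_2/q_2 = 119/5
  p_3/q_3 = 143/6
  p_4/q_4 = 6697/281
  p_5/q_5 = 6840/287
  p_6/q_6 = 34057/1429
  p_7/q_7 = 40897/1716
  p_8/q_8 = 1915319/80365
q_7 = 1716 ≤ 3126 < 80365 = q_8, so the answer is 40897/1716.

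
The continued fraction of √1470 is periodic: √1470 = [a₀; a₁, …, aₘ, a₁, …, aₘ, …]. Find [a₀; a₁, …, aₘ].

a₀ = ⌊√1470⌋ = 38.
With m₀=0, d₀=1 and mₖ₊₁ = dₖaₖ − mₖ, dₖ₊₁ = (n − mₖ₊₁²)/dₖ, aₖ₊₁ = ⌊(a₀+mₖ₊₁)/dₖ₊₁⌋:
  k=1: m=38, d=26, a=2
  k=2: m=14, d=49, a=1
  k=3: m=35, d=5, a=14
  k=4: m=35, d=49, a=1
  k=5: m=14, d=26, a=2
  k=6: m=38, d=1, a=76
d=1 and a=2a₀=76 at k=6, so the next step gives (m, d) = (38, 26) again — its k=1 value — and the period has length 6.

[38; 2, 1, 14, 1, 2, 76]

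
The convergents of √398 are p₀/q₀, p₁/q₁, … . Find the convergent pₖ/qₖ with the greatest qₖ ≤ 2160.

√398 = [19; 1, 18, 1, 38, …] (period length 4).
Convergents:
  p_0/q_0 = 19/1
  p_1/q_1 = 20/1
  p_2/q_2 = 379/19
  p_3/q_3 = 399/20
  p_4/q_4 = 15541/779
  p_5/q_5 = 15940/799
  p_6/q_6 = 302461/15161
q_5 = 799 ≤ 2160 < 15161 = q_6, so the answer is 15940/799.

15940/799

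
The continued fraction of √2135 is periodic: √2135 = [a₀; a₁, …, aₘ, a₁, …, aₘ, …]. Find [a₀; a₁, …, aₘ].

[46; 4, 1, 5, 1, 4, 92]

a₀ = ⌊√2135⌋ = 46.
With m₀=0, d₀=1 and mₖ₊₁ = dₖaₖ − mₖ, dₖ₊₁ = (n − mₖ₊₁²)/dₖ, aₖ₊₁ = ⌊(a₀+mₖ₊₁)/dₖ₊₁⌋:
  k=1: m=46, d=19, a=4
  k=2: m=30, d=65, a=1
  k=3: m=35, d=14, a=5
  k=4: m=35, d=65, a=1
  k=5: m=30, d=19, a=4
  k=6: m=46, d=1, a=92
d=1 and a=2a₀=92 at k=6, so the next step gives (m, d) = (46, 19) again — its k=1 value — and the period has length 6.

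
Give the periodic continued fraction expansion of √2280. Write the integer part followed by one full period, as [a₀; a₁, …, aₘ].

[47; 1, 2, 1, 94]

a₀ = ⌊√2280⌋ = 47.
With m₀=0, d₀=1 and mₖ₊₁ = dₖaₖ − mₖ, dₖ₊₁ = (n − mₖ₊₁²)/dₖ, aₖ₊₁ = ⌊(a₀+mₖ₊₁)/dₖ₊₁⌋:
  k=1: m=47, d=71, a=1
  k=2: m=24, d=24, a=2
  k=3: m=24, d=71, a=1
  k=4: m=47, d=1, a=94
d=1 and a=2a₀=94 at k=4, so the next step gives (m, d) = (47, 71) again — its k=1 value — and the period has length 4.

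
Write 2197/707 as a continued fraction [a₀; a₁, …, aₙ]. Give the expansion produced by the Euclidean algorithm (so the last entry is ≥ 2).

[3; 9, 3, 3, 3, 2]

2197 = 3×707 + 76
707 = 9×76 + 23
76 = 3×23 + 7
23 = 3×7 + 2
7 = 3×2 + 1
2 = 2×1 + 0  (stop)
So 2197/707 = [3; 9, 3, 3, 3, 2].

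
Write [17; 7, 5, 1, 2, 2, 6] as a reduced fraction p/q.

Fold from the inside: start with 6/1.
  2 + 1/6 = 13/6
  2 + 6/13 = 32/13
  1 + 13/32 = 45/32
  5 + 32/45 = 257/45
  7 + 45/257 = 1844/257
  17 + 257/1844 = 31605/1844

31605/1844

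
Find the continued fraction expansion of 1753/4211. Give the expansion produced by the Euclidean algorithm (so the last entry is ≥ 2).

1753 = 0·4211 + 1753
4211 = 2·1753 + 705
1753 = 2·705 + 343
705 = 2·343 + 19
343 = 18·19 + 1
19 = 19·1 + 0  (stop)
So 1753/4211 = [0; 2, 2, 2, 18, 19].

[0; 2, 2, 2, 18, 19]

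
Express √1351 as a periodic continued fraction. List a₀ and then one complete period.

a₀ = ⌊√1351⌋ = 36.
With m₀=0, d₀=1 and mₖ₊₁ = dₖaₖ − mₖ, dₖ₊₁ = (n − mₖ₊₁²)/dₖ, aₖ₊₁ = ⌊(a₀+mₖ₊₁)/dₖ₊₁⌋:
  k=1: m=36, d=55, a=1
  k=2: m=19, d=18, a=3
  k=3: m=35, d=7, a=10
  k=4: m=35, d=18, a=3
  k=5: m=19, d=55, a=1
  k=6: m=36, d=1, a=72
d=1 and a=2a₀=72 at k=6, so the next step gives (m, d) = (36, 55) again — its k=1 value — and the period has length 6.

[36; 1, 3, 10, 3, 1, 72]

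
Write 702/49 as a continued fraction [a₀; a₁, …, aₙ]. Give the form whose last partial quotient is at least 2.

[14; 3, 16]

702 = 14*49 + 16
49 = 3*16 + 1
16 = 16*1 + 0  (stop)
So 702/49 = [14; 3, 16].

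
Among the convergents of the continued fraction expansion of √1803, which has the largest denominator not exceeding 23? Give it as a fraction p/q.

√1803 = [42; 2, 6, 28, 6, 2, 84, …] (period length 6).
Convergents:
  p_0/q_0 = 42/1
  p_1/q_1 = 85/2
  p_2/q_2 = 552/13
  p_3/q_3 = 15541/366
q_2 = 13 ≤ 23 < 366 = q_3, so the answer is 552/13.

552/13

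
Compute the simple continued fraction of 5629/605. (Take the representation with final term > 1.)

5629 = 9·605 + 184
605 = 3·184 + 53
184 = 3·53 + 25
53 = 2·25 + 3
25 = 8·3 + 1
3 = 3·1 + 0  (stop)
So 5629/605 = [9; 3, 3, 2, 8, 3].

[9; 3, 3, 2, 8, 3]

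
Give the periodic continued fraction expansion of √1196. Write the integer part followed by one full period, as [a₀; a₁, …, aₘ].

a₀ = ⌊√1196⌋ = 34.
With m₀=0, d₀=1 and mₖ₊₁ = dₖaₖ − mₖ, dₖ₊₁ = (n − mₖ₊₁²)/dₖ, aₖ₊₁ = ⌊(a₀+mₖ₊₁)/dₖ₊₁⌋:
  k=1: m=34, d=40, a=1
  k=2: m=6, d=29, a=1
  k=3: m=23, d=23, a=2
  k=4: m=23, d=29, a=1
  k=5: m=6, d=40, a=1
  k=6: m=34, d=1, a=68
d=1 and a=2a₀=68 at k=6, so the next step gives (m, d) = (34, 40) again — its k=1 value — and the period has length 6.

[34; 1, 1, 2, 1, 1, 68]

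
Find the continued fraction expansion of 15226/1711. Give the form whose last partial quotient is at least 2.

15226 = 8·1711 + 1538
1711 = 1·1538 + 173
1538 = 8·173 + 154
173 = 1·154 + 19
154 = 8·19 + 2
19 = 9·2 + 1
2 = 2·1 + 0  (stop)
So 15226/1711 = [8; 1, 8, 1, 8, 9, 2].

[8; 1, 8, 1, 8, 9, 2]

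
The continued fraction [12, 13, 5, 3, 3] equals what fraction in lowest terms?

8441/699

Fold from the inside: start with 3/1.
  3 + 1/3 = 10/3
  5 + 3/10 = 53/10
  13 + 10/53 = 699/53
  12 + 53/699 = 8441/699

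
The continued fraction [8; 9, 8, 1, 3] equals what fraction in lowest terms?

2587/319

Using pₖ = aₖpₖ₋₁ + pₖ₋₂ and qₖ = aₖqₖ₋₁ + qₖ₋₂:
  k=0: a=8, p=8, q=1
  k=1: a=9, p=73, q=9
  k=2: a=8, p=592, q=73
  k=3: a=1, p=665, q=82
  k=4: a=3, p=2587, q=319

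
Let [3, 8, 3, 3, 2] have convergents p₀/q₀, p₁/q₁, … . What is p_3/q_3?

Using pₖ = aₖpₖ₋₁ + pₖ₋₂, qₖ = aₖqₖ₋₁ + qₖ₋₂ (with p₋₁=1, p₋₂=0, q₋₁=0, q₋₂=1):
  k=0: a=3, p=3, q=1
  k=1: a=8, p=25, q=8
  k=2: a=3, p=78, q=25
  k=3: a=3, p=259, q=83

259/83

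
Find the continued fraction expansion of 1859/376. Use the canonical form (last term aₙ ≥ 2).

[4; 1, 16, 1, 9, 2]

1859 = 4·376 + 355
376 = 1·355 + 21
355 = 16·21 + 19
21 = 1·19 + 2
19 = 9·2 + 1
2 = 2·1 + 0  (stop)
So 1859/376 = [4; 1, 16, 1, 9, 2].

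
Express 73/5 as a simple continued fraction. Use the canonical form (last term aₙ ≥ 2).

[14; 1, 1, 2]

73 = 14·5 + 3
5 = 1·3 + 2
3 = 1·2 + 1
2 = 2·1 + 0  (stop)
So 73/5 = [14; 1, 1, 2].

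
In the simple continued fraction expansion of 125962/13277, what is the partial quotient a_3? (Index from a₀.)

125962 = 9·13277 + 6469   →  a_0 = 9
13277 = 2·6469 + 339   →  a_1 = 2
6469 = 19·339 + 28   →  a_2 = 19
339 = 12·28 + 3   →  a_3 = 12

12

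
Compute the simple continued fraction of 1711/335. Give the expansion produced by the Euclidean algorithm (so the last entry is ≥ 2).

1711 = 5×335 + 36
335 = 9×36 + 11
36 = 3×11 + 3
11 = 3×3 + 2
3 = 1×2 + 1
2 = 2×1 + 0  (stop)
So 1711/335 = [5; 9, 3, 3, 1, 2].

[5; 9, 3, 3, 1, 2]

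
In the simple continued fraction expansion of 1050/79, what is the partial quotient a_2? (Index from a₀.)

1050 = 13·79 + 23   →  a_0 = 13
79 = 3·23 + 10   →  a_1 = 3
23 = 2·10 + 3   →  a_2 = 2

2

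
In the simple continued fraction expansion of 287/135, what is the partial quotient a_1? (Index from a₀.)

287 = 2·135 + 17   →  a_0 = 2
135 = 7·17 + 16   →  a_1 = 7

7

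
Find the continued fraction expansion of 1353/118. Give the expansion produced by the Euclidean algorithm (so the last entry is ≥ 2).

[11; 2, 6, 1, 7]

1353 = 11*118 + 55
118 = 2*55 + 8
55 = 6*8 + 7
8 = 1*7 + 1
7 = 7*1 + 0  (stop)
So 1353/118 = [11; 2, 6, 1, 7].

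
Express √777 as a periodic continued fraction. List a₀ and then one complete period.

a₀ = ⌊√777⌋ = 27.
With m₀=0, d₀=1 and mₖ₊₁ = dₖaₖ − mₖ, dₖ₊₁ = (n − mₖ₊₁²)/dₖ, aₖ₊₁ = ⌊(a₀+mₖ₊₁)/dₖ₊₁⌋:
  k=1: m=27, d=48, a=1
  k=2: m=21, d=7, a=6
  k=3: m=21, d=48, a=1
  k=4: m=27, d=1, a=54
d=1 and a=2a₀=54 at k=4, so the next step gives (m, d) = (27, 48) again — its k=1 value — and the period has length 4.

[27; 1, 6, 1, 54]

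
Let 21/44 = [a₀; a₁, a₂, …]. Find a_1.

21 = 0·44 + 21   →  a_0 = 0
44 = 2·21 + 2   →  a_1 = 2

2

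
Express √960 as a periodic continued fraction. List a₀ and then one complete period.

a₀ = ⌊√960⌋ = 30.
With m₀=0, d₀=1 and mₖ₊₁ = dₖaₖ − mₖ, dₖ₊₁ = (n − mₖ₊₁²)/dₖ, aₖ₊₁ = ⌊(a₀+mₖ₊₁)/dₖ₊₁⌋:
  k=1: m=30, d=60, a=1
  k=2: m=30, d=1, a=60
d=1 and a=2a₀=60 at k=2, so the next step gives (m, d) = (30, 60) again — its k=1 value — and the period has length 2.

[30; 1, 60]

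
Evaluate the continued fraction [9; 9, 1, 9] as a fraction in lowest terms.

901/99

Fold from the inside: start with 9/1.
  1 + 1/9 = 10/9
  9 + 9/10 = 99/10
  9 + 10/99 = 901/99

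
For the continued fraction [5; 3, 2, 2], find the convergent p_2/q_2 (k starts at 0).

37/7

Using pₖ = aₖpₖ₋₁ + pₖ₋₂, qₖ = aₖqₖ₋₁ + qₖ₋₂ (with p₋₁=1, p₋₂=0, q₋₁=0, q₋₂=1):
  k=0: a=5, p=5, q=1
  k=1: a=3, p=16, q=3
  k=2: a=2, p=37, q=7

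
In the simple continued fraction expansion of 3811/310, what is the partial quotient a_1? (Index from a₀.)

3811 = 12·310 + 91   →  a_0 = 12
310 = 3·91 + 37   →  a_1 = 3

3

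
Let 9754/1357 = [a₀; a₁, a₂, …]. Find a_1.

9754 = 7·1357 + 255   →  a_0 = 7
1357 = 5·255 + 82   →  a_1 = 5

5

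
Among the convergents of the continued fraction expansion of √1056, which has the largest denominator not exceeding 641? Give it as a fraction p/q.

8449/260

√1056 = [32; 2, 64, …] (period length 2).
Convergents:
  p_0/q_0 = 32/1
  p_1/q_1 = 65/2
  p_2/q_2 = 4192/129
  p_3/q_3 = 8449/260
  p_4/q_4 = 544928/16769
q_3 = 260 ≤ 641 < 16769 = q_4, so the answer is 8449/260.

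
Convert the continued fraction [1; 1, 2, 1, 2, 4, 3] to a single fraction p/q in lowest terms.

Fold from the inside: start with 3/1.
  4 + 1/3 = 13/3
  2 + 3/13 = 29/13
  1 + 13/29 = 42/29
  2 + 29/42 = 113/42
  1 + 42/113 = 155/113
  1 + 113/155 = 268/155

268/155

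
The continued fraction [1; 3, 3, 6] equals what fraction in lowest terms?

Fold from the inside: start with 6/1.
  3 + 1/6 = 19/6
  3 + 6/19 = 63/19
  1 + 19/63 = 82/63

82/63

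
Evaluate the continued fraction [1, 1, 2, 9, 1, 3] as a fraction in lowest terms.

203/121

Using pₖ = aₖpₖ₋₁ + pₖ₋₂ and qₖ = aₖqₖ₋₁ + qₖ₋₂:
  k=0: a=1, p=1, q=1
  k=1: a=1, p=2, q=1
  k=2: a=2, p=5, q=3
  k=3: a=9, p=47, q=28
  k=4: a=1, p=52, q=31
  k=5: a=3, p=203, q=121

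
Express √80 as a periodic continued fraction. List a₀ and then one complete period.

[8; 1, 16]

a₀ = ⌊√80⌋ = 8.
With m₀=0, d₀=1 and mₖ₊₁ = dₖaₖ − mₖ, dₖ₊₁ = (n − mₖ₊₁²)/dₖ, aₖ₊₁ = ⌊(a₀+mₖ₊₁)/dₖ₊₁⌋:
  k=1: m=8, d=16, a=1
  k=2: m=8, d=1, a=16
d=1 and a=2a₀=16 at k=2, so the next step gives (m, d) = (8, 16) again — its k=1 value — and the period has length 2.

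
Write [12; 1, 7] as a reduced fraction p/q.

Fold from the inside: start with 7/1.
  1 + 1/7 = 8/7
  12 + 7/8 = 103/8

103/8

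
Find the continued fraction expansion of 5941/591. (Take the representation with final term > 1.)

5941 = 10·591 + 31
591 = 19·31 + 2
31 = 15·2 + 1
2 = 2·1 + 0  (stop)
So 5941/591 = [10; 19, 15, 2].

[10; 19, 15, 2]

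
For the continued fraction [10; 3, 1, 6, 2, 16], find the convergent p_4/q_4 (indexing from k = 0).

Using pₖ = aₖpₖ₋₁ + pₖ₋₂, qₖ = aₖqₖ₋₁ + qₖ₋₂ (with p₋₁=1, p₋₂=0, q₋₁=0, q₋₂=1):
  k=0: a=10, p=10, q=1
  k=1: a=3, p=31, q=3
  k=2: a=1, p=41, q=4
  k=3: a=6, p=277, q=27
  k=4: a=2, p=595, q=58

595/58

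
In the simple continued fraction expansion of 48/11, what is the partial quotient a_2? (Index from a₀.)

1

48 = 4·11 + 4   →  a_0 = 4
11 = 2·4 + 3   →  a_1 = 2
4 = 1·3 + 1   →  a_2 = 1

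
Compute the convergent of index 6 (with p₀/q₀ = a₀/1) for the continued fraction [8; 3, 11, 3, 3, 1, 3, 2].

Using pₖ = aₖpₖ₋₁ + pₖ₋₂, qₖ = aₖqₖ₋₁ + qₖ₋₂ (with p₋₁=1, p₋₂=0, q₋₁=0, q₋₂=1):
  k=0: a=8, p=8, q=1
  k=1: a=3, p=25, q=3
  k=2: a=11, p=283, q=34
  k=3: a=3, p=874, q=105
  k=4: a=3, p=2905, q=349
  k=5: a=1, p=3779, q=454
  k=6: a=3, p=14242, q=1711

14242/1711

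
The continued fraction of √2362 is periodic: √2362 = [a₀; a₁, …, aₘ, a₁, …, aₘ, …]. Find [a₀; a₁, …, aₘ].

a₀ = ⌊√2362⌋ = 48.
With m₀=0, d₀=1 and mₖ₊₁ = dₖaₖ − mₖ, dₖ₊₁ = (n − mₖ₊₁²)/dₖ, aₖ₊₁ = ⌊(a₀+mₖ₊₁)/dₖ₊₁⌋:
  k=1: m=48, d=58, a=1
  k=2: m=10, d=39, a=1
  k=3: m=29, d=39, a=1
  k=4: m=10, d=58, a=1
  k=5: m=48, d=1, a=96
d=1 and a=2a₀=96 at k=5, so the next step gives (m, d) = (48, 58) again — its k=1 value — and the period has length 5.

[48; 1, 1, 1, 1, 96]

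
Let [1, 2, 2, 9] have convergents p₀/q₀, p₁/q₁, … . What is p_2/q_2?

7/5

Using pₖ = aₖpₖ₋₁ + pₖ₋₂, qₖ = aₖqₖ₋₁ + qₖ₋₂ (with p₋₁=1, p₋₂=0, q₋₁=0, q₋₂=1):
  k=0: a=1, p=1, q=1
  k=1: a=2, p=3, q=2
  k=2: a=2, p=7, q=5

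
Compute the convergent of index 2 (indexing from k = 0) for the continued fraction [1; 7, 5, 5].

Using pₖ = aₖpₖ₋₁ + pₖ₋₂, qₖ = aₖqₖ₋₁ + qₖ₋₂ (with p₋₁=1, p₋₂=0, q₋₁=0, q₋₂=1):
  k=0: a=1, p=1, q=1
  k=1: a=7, p=8, q=7
  k=2: a=5, p=41, q=36

41/36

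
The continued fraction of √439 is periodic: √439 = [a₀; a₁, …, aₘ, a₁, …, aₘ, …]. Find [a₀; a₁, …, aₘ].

[20; 1, 19, 1, 40]

a₀ = ⌊√439⌋ = 20.
With m₀=0, d₀=1 and mₖ₊₁ = dₖaₖ − mₖ, dₖ₊₁ = (n − mₖ₊₁²)/dₖ, aₖ₊₁ = ⌊(a₀+mₖ₊₁)/dₖ₊₁⌋:
  k=1: m=20, d=39, a=1
  k=2: m=19, d=2, a=19
  k=3: m=19, d=39, a=1
  k=4: m=20, d=1, a=40
d=1 and a=2a₀=40 at k=4, so the next step gives (m, d) = (20, 39) again — its k=1 value — and the period has length 4.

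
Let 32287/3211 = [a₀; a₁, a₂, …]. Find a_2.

7

32287 = 10·3211 + 177   →  a_0 = 10
3211 = 18·177 + 25   →  a_1 = 18
177 = 7·25 + 2   →  a_2 = 7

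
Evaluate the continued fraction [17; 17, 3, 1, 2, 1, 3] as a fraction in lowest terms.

16495/967

Using pₖ = aₖpₖ₋₁ + pₖ₋₂ and qₖ = aₖqₖ₋₁ + qₖ₋₂:
  k=0: a=17, p=17, q=1
  k=1: a=17, p=290, q=17
  k=2: a=3, p=887, q=52
  k=3: a=1, p=1177, q=69
  k=4: a=2, p=3241, q=190
  k=5: a=1, p=4418, q=259
  k=6: a=3, p=16495, q=967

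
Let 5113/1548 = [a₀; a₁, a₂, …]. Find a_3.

5113 = 3·1548 + 469   →  a_0 = 3
1548 = 3·469 + 141   →  a_1 = 3
469 = 3·141 + 46   →  a_2 = 3
141 = 3·46 + 3   →  a_3 = 3

3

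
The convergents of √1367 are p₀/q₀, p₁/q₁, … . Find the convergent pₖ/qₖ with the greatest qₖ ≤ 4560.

√1367 = [36; 1, 35, 1, 72, …] (period length 4).
Convergents:
  p_0/q_0 = 36/1
  p_1/q_1 = 37/1
  p_2/q_2 = 1331/36
  p_3/q_3 = 1368/37
  p_4/q_4 = 99827/2700
  p_5/q_5 = 101195/2737
  p_6/q_6 = 3641652/98495
q_5 = 2737 ≤ 4560 < 98495 = q_6, so the answer is 101195/2737.

101195/2737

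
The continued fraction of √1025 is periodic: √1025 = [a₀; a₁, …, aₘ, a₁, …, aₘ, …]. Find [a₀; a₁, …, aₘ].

[32; 64]

a₀ = ⌊√1025⌋ = 32.
With m₀=0, d₀=1 and mₖ₊₁ = dₖaₖ − mₖ, dₖ₊₁ = (n − mₖ₊₁²)/dₖ, aₖ₊₁ = ⌊(a₀+mₖ₊₁)/dₖ₊₁⌋:
  k=1: m=32, d=1, a=64
d=1 and a=2a₀=64 at k=1, so the next step gives (m, d) = (32, 1) again — its k=1 value — and the period has length 1.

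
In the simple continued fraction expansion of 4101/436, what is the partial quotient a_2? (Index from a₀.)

2

4101 = 9·436 + 177   →  a_0 = 9
436 = 2·177 + 82   →  a_1 = 2
177 = 2·82 + 13   →  a_2 = 2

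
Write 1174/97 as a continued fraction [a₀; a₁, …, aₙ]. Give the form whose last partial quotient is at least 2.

1174 = 12×97 + 10
97 = 9×10 + 7
10 = 1×7 + 3
7 = 2×3 + 1
3 = 3×1 + 0  (stop)
So 1174/97 = [12; 9, 1, 2, 3].

[12; 9, 1, 2, 3]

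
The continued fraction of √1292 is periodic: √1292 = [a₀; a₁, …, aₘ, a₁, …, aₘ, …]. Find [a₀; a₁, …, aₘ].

[35; 1, 16, 1, 70]

a₀ = ⌊√1292⌋ = 35.
With m₀=0, d₀=1 and mₖ₊₁ = dₖaₖ − mₖ, dₖ₊₁ = (n − mₖ₊₁²)/dₖ, aₖ₊₁ = ⌊(a₀+mₖ₊₁)/dₖ₊₁⌋:
  k=1: m=35, d=67, a=1
  k=2: m=32, d=4, a=16
  k=3: m=32, d=67, a=1
  k=4: m=35, d=1, a=70
d=1 and a=2a₀=70 at k=4, so the next step gives (m, d) = (35, 67) again — its k=1 value — and the period has length 4.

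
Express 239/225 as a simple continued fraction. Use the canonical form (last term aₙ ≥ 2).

239 = 1×225 + 14
225 = 16×14 + 1
14 = 14×1 + 0  (stop)
So 239/225 = [1; 16, 14].

[1; 16, 14]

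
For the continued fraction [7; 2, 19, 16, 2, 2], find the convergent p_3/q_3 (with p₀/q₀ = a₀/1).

4687/626

Using pₖ = aₖpₖ₋₁ + pₖ₋₂, qₖ = aₖqₖ₋₁ + qₖ₋₂ (with p₋₁=1, p₋₂=0, q₋₁=0, q₋₂=1):
  k=0: a=7, p=7, q=1
  k=1: a=2, p=15, q=2
  k=2: a=19, p=292, q=39
  k=3: a=16, p=4687, q=626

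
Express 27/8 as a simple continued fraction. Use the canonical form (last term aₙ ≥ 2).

[3; 2, 1, 2]

27 = 3*8 + 3
8 = 2*3 + 2
3 = 1*2 + 1
2 = 2*1 + 0  (stop)
So 27/8 = [3; 2, 1, 2].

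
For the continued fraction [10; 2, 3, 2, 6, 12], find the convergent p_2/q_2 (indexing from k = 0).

Using pₖ = aₖpₖ₋₁ + pₖ₋₂, qₖ = aₖqₖ₋₁ + qₖ₋₂ (with p₋₁=1, p₋₂=0, q₋₁=0, q₋₂=1):
  k=0: a=10, p=10, q=1
  k=1: a=2, p=21, q=2
  k=2: a=3, p=73, q=7

73/7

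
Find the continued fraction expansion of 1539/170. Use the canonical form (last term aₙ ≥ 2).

[9; 18, 1, 8]

1539 = 9·170 + 9
170 = 18·9 + 8
9 = 1·8 + 1
8 = 8·1 + 0  (stop)
So 1539/170 = [9; 18, 1, 8].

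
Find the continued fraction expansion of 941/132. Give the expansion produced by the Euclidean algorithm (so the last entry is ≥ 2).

[7; 7, 1, 3, 4]

941 = 7·132 + 17
132 = 7·17 + 13
17 = 1·13 + 4
13 = 3·4 + 1
4 = 4·1 + 0  (stop)
So 941/132 = [7; 7, 1, 3, 4].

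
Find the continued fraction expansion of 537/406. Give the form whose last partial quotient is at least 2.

537 = 1×406 + 131
406 = 3×131 + 13
131 = 10×13 + 1
13 = 13×1 + 0  (stop)
So 537/406 = [1; 3, 10, 13].

[1; 3, 10, 13]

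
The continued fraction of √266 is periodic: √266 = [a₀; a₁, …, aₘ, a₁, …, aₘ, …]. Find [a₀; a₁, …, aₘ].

[16; 3, 4, 3, 32]

a₀ = ⌊√266⌋ = 16.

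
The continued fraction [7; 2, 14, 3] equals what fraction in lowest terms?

666/89

Using pₖ = aₖpₖ₋₁ + pₖ₋₂ and qₖ = aₖqₖ₋₁ + qₖ₋₂:
  k=0: a=7, p=7, q=1
  k=1: a=2, p=15, q=2
  k=2: a=14, p=217, q=29
  k=3: a=3, p=666, q=89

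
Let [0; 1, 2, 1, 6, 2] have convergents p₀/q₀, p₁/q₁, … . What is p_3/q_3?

Using pₖ = aₖpₖ₋₁ + pₖ₋₂, qₖ = aₖqₖ₋₁ + qₖ₋₂ (with p₋₁=1, p₋₂=0, q₋₁=0, q₋₂=1):
  k=0: a=0, p=0, q=1
  k=1: a=1, p=1, q=1
  k=2: a=2, p=2, q=3
  k=3: a=1, p=3, q=4

3/4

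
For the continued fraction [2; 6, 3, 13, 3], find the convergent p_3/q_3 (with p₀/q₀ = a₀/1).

546/253

Using pₖ = aₖpₖ₋₁ + pₖ₋₂, qₖ = aₖqₖ₋₁ + qₖ₋₂ (with p₋₁=1, p₋₂=0, q₋₁=0, q₋₂=1):
  k=0: a=2, p=2, q=1
  k=1: a=6, p=13, q=6
  k=2: a=3, p=41, q=19
  k=3: a=13, p=546, q=253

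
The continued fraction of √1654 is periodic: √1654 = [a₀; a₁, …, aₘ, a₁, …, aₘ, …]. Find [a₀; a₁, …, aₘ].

[40; 1, 2, 40, 2, 1, 80]

a₀ = ⌊√1654⌋ = 40.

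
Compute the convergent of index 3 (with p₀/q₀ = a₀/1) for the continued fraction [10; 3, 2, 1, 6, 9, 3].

103/10

Using pₖ = aₖpₖ₋₁ + pₖ₋₂, qₖ = aₖqₖ₋₁ + qₖ₋₂ (with p₋₁=1, p₋₂=0, q₋₁=0, q₋₂=1):
  k=0: a=10, p=10, q=1
  k=1: a=3, p=31, q=3
  k=2: a=2, p=72, q=7
  k=3: a=1, p=103, q=10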